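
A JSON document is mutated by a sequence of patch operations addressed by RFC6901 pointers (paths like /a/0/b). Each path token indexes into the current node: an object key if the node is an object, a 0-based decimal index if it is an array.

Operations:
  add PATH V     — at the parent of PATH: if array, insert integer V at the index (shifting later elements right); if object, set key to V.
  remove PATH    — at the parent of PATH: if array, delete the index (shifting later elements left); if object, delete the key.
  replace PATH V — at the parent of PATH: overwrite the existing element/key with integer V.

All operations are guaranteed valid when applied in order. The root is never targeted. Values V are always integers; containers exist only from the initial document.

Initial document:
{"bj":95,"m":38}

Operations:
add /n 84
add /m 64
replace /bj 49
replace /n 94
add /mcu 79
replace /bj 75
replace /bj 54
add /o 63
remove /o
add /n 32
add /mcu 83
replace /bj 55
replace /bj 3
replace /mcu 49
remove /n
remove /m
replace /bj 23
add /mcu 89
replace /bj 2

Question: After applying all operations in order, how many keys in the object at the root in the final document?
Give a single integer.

Answer: 2

Derivation:
After op 1 (add /n 84): {"bj":95,"m":38,"n":84}
After op 2 (add /m 64): {"bj":95,"m":64,"n":84}
After op 3 (replace /bj 49): {"bj":49,"m":64,"n":84}
After op 4 (replace /n 94): {"bj":49,"m":64,"n":94}
After op 5 (add /mcu 79): {"bj":49,"m":64,"mcu":79,"n":94}
After op 6 (replace /bj 75): {"bj":75,"m":64,"mcu":79,"n":94}
After op 7 (replace /bj 54): {"bj":54,"m":64,"mcu":79,"n":94}
After op 8 (add /o 63): {"bj":54,"m":64,"mcu":79,"n":94,"o":63}
After op 9 (remove /o): {"bj":54,"m":64,"mcu":79,"n":94}
After op 10 (add /n 32): {"bj":54,"m":64,"mcu":79,"n":32}
After op 11 (add /mcu 83): {"bj":54,"m":64,"mcu":83,"n":32}
After op 12 (replace /bj 55): {"bj":55,"m":64,"mcu":83,"n":32}
After op 13 (replace /bj 3): {"bj":3,"m":64,"mcu":83,"n":32}
After op 14 (replace /mcu 49): {"bj":3,"m":64,"mcu":49,"n":32}
After op 15 (remove /n): {"bj":3,"m":64,"mcu":49}
After op 16 (remove /m): {"bj":3,"mcu":49}
After op 17 (replace /bj 23): {"bj":23,"mcu":49}
After op 18 (add /mcu 89): {"bj":23,"mcu":89}
After op 19 (replace /bj 2): {"bj":2,"mcu":89}
Size at the root: 2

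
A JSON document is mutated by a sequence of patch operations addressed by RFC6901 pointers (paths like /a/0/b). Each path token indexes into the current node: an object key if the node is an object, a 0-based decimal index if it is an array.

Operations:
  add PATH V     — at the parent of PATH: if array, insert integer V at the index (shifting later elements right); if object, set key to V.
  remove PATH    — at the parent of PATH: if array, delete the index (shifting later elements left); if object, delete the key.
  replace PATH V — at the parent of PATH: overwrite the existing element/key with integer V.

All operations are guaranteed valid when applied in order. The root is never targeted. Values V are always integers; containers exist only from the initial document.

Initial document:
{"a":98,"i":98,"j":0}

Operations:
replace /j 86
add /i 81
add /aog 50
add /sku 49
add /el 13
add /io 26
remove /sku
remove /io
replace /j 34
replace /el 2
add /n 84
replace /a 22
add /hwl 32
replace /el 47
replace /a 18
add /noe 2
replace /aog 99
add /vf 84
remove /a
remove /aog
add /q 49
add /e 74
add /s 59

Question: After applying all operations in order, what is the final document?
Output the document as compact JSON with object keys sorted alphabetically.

Answer: {"e":74,"el":47,"hwl":32,"i":81,"j":34,"n":84,"noe":2,"q":49,"s":59,"vf":84}

Derivation:
After op 1 (replace /j 86): {"a":98,"i":98,"j":86}
After op 2 (add /i 81): {"a":98,"i":81,"j":86}
After op 3 (add /aog 50): {"a":98,"aog":50,"i":81,"j":86}
After op 4 (add /sku 49): {"a":98,"aog":50,"i":81,"j":86,"sku":49}
After op 5 (add /el 13): {"a":98,"aog":50,"el":13,"i":81,"j":86,"sku":49}
After op 6 (add /io 26): {"a":98,"aog":50,"el":13,"i":81,"io":26,"j":86,"sku":49}
After op 7 (remove /sku): {"a":98,"aog":50,"el":13,"i":81,"io":26,"j":86}
After op 8 (remove /io): {"a":98,"aog":50,"el":13,"i":81,"j":86}
After op 9 (replace /j 34): {"a":98,"aog":50,"el":13,"i":81,"j":34}
After op 10 (replace /el 2): {"a":98,"aog":50,"el":2,"i":81,"j":34}
After op 11 (add /n 84): {"a":98,"aog":50,"el":2,"i":81,"j":34,"n":84}
After op 12 (replace /a 22): {"a":22,"aog":50,"el":2,"i":81,"j":34,"n":84}
After op 13 (add /hwl 32): {"a":22,"aog":50,"el":2,"hwl":32,"i":81,"j":34,"n":84}
After op 14 (replace /el 47): {"a":22,"aog":50,"el":47,"hwl":32,"i":81,"j":34,"n":84}
After op 15 (replace /a 18): {"a":18,"aog":50,"el":47,"hwl":32,"i":81,"j":34,"n":84}
After op 16 (add /noe 2): {"a":18,"aog":50,"el":47,"hwl":32,"i":81,"j":34,"n":84,"noe":2}
After op 17 (replace /aog 99): {"a":18,"aog":99,"el":47,"hwl":32,"i":81,"j":34,"n":84,"noe":2}
After op 18 (add /vf 84): {"a":18,"aog":99,"el":47,"hwl":32,"i":81,"j":34,"n":84,"noe":2,"vf":84}
After op 19 (remove /a): {"aog":99,"el":47,"hwl":32,"i":81,"j":34,"n":84,"noe":2,"vf":84}
After op 20 (remove /aog): {"el":47,"hwl":32,"i":81,"j":34,"n":84,"noe":2,"vf":84}
After op 21 (add /q 49): {"el":47,"hwl":32,"i":81,"j":34,"n":84,"noe":2,"q":49,"vf":84}
After op 22 (add /e 74): {"e":74,"el":47,"hwl":32,"i":81,"j":34,"n":84,"noe":2,"q":49,"vf":84}
After op 23 (add /s 59): {"e":74,"el":47,"hwl":32,"i":81,"j":34,"n":84,"noe":2,"q":49,"s":59,"vf":84}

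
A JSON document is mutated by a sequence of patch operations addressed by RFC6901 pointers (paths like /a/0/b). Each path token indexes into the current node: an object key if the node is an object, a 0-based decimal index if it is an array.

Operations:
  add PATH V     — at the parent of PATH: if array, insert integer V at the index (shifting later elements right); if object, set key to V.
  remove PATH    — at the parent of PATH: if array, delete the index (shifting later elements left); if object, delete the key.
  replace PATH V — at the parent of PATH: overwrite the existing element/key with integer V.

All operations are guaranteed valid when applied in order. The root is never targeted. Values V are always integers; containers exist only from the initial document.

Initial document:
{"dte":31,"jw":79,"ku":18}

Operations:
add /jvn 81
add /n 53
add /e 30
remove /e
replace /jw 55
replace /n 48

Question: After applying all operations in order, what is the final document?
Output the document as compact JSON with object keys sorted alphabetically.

Answer: {"dte":31,"jvn":81,"jw":55,"ku":18,"n":48}

Derivation:
After op 1 (add /jvn 81): {"dte":31,"jvn":81,"jw":79,"ku":18}
After op 2 (add /n 53): {"dte":31,"jvn":81,"jw":79,"ku":18,"n":53}
After op 3 (add /e 30): {"dte":31,"e":30,"jvn":81,"jw":79,"ku":18,"n":53}
After op 4 (remove /e): {"dte":31,"jvn":81,"jw":79,"ku":18,"n":53}
After op 5 (replace /jw 55): {"dte":31,"jvn":81,"jw":55,"ku":18,"n":53}
After op 6 (replace /n 48): {"dte":31,"jvn":81,"jw":55,"ku":18,"n":48}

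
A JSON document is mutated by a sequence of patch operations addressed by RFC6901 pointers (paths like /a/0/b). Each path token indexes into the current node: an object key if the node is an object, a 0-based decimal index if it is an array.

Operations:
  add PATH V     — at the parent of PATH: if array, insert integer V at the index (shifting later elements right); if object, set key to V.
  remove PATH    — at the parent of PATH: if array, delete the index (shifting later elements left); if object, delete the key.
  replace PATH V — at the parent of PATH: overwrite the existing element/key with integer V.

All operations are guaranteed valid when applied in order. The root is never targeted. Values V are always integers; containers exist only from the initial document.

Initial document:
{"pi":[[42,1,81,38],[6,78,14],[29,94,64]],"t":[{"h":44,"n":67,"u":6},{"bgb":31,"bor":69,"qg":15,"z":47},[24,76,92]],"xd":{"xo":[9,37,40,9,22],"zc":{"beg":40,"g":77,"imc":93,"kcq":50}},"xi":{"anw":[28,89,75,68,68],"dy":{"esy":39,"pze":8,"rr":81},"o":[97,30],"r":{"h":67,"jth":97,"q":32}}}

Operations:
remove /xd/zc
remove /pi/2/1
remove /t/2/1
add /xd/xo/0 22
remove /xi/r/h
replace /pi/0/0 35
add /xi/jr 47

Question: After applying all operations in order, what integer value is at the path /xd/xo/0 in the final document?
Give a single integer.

After op 1 (remove /xd/zc): {"pi":[[42,1,81,38],[6,78,14],[29,94,64]],"t":[{"h":44,"n":67,"u":6},{"bgb":31,"bor":69,"qg":15,"z":47},[24,76,92]],"xd":{"xo":[9,37,40,9,22]},"xi":{"anw":[28,89,75,68,68],"dy":{"esy":39,"pze":8,"rr":81},"o":[97,30],"r":{"h":67,"jth":97,"q":32}}}
After op 2 (remove /pi/2/1): {"pi":[[42,1,81,38],[6,78,14],[29,64]],"t":[{"h":44,"n":67,"u":6},{"bgb":31,"bor":69,"qg":15,"z":47},[24,76,92]],"xd":{"xo":[9,37,40,9,22]},"xi":{"anw":[28,89,75,68,68],"dy":{"esy":39,"pze":8,"rr":81},"o":[97,30],"r":{"h":67,"jth":97,"q":32}}}
After op 3 (remove /t/2/1): {"pi":[[42,1,81,38],[6,78,14],[29,64]],"t":[{"h":44,"n":67,"u":6},{"bgb":31,"bor":69,"qg":15,"z":47},[24,92]],"xd":{"xo":[9,37,40,9,22]},"xi":{"anw":[28,89,75,68,68],"dy":{"esy":39,"pze":8,"rr":81},"o":[97,30],"r":{"h":67,"jth":97,"q":32}}}
After op 4 (add /xd/xo/0 22): {"pi":[[42,1,81,38],[6,78,14],[29,64]],"t":[{"h":44,"n":67,"u":6},{"bgb":31,"bor":69,"qg":15,"z":47},[24,92]],"xd":{"xo":[22,9,37,40,9,22]},"xi":{"anw":[28,89,75,68,68],"dy":{"esy":39,"pze":8,"rr":81},"o":[97,30],"r":{"h":67,"jth":97,"q":32}}}
After op 5 (remove /xi/r/h): {"pi":[[42,1,81,38],[6,78,14],[29,64]],"t":[{"h":44,"n":67,"u":6},{"bgb":31,"bor":69,"qg":15,"z":47},[24,92]],"xd":{"xo":[22,9,37,40,9,22]},"xi":{"anw":[28,89,75,68,68],"dy":{"esy":39,"pze":8,"rr":81},"o":[97,30],"r":{"jth":97,"q":32}}}
After op 6 (replace /pi/0/0 35): {"pi":[[35,1,81,38],[6,78,14],[29,64]],"t":[{"h":44,"n":67,"u":6},{"bgb":31,"bor":69,"qg":15,"z":47},[24,92]],"xd":{"xo":[22,9,37,40,9,22]},"xi":{"anw":[28,89,75,68,68],"dy":{"esy":39,"pze":8,"rr":81},"o":[97,30],"r":{"jth":97,"q":32}}}
After op 7 (add /xi/jr 47): {"pi":[[35,1,81,38],[6,78,14],[29,64]],"t":[{"h":44,"n":67,"u":6},{"bgb":31,"bor":69,"qg":15,"z":47},[24,92]],"xd":{"xo":[22,9,37,40,9,22]},"xi":{"anw":[28,89,75,68,68],"dy":{"esy":39,"pze":8,"rr":81},"jr":47,"o":[97,30],"r":{"jth":97,"q":32}}}
Value at /xd/xo/0: 22

Answer: 22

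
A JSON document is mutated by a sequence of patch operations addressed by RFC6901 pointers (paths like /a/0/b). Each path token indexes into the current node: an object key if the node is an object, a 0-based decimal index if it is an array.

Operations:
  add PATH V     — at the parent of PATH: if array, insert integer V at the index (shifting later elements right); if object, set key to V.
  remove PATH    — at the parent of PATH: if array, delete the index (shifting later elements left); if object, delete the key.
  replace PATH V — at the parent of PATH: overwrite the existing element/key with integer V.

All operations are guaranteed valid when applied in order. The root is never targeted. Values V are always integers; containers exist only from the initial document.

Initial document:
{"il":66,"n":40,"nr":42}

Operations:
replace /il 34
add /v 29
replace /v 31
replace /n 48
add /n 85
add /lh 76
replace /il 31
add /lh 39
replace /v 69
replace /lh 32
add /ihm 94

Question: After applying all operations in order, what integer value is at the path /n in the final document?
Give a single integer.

Answer: 85

Derivation:
After op 1 (replace /il 34): {"il":34,"n":40,"nr":42}
After op 2 (add /v 29): {"il":34,"n":40,"nr":42,"v":29}
After op 3 (replace /v 31): {"il":34,"n":40,"nr":42,"v":31}
After op 4 (replace /n 48): {"il":34,"n":48,"nr":42,"v":31}
After op 5 (add /n 85): {"il":34,"n":85,"nr":42,"v":31}
After op 6 (add /lh 76): {"il":34,"lh":76,"n":85,"nr":42,"v":31}
After op 7 (replace /il 31): {"il":31,"lh":76,"n":85,"nr":42,"v":31}
After op 8 (add /lh 39): {"il":31,"lh":39,"n":85,"nr":42,"v":31}
After op 9 (replace /v 69): {"il":31,"lh":39,"n":85,"nr":42,"v":69}
After op 10 (replace /lh 32): {"il":31,"lh":32,"n":85,"nr":42,"v":69}
After op 11 (add /ihm 94): {"ihm":94,"il":31,"lh":32,"n":85,"nr":42,"v":69}
Value at /n: 85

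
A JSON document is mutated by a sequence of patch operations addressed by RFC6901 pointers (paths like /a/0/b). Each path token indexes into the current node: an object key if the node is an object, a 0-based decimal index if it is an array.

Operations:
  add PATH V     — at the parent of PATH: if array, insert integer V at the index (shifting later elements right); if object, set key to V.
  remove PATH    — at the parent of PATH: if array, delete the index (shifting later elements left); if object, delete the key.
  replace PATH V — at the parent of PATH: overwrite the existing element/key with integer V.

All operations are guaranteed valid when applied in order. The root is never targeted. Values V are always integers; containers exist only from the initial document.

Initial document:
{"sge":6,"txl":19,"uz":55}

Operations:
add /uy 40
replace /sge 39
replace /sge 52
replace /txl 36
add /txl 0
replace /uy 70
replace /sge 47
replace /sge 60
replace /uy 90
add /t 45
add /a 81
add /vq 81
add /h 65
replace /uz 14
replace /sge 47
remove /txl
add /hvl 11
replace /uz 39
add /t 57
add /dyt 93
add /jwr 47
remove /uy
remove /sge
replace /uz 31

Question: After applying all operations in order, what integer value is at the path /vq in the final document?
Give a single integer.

After op 1 (add /uy 40): {"sge":6,"txl":19,"uy":40,"uz":55}
After op 2 (replace /sge 39): {"sge":39,"txl":19,"uy":40,"uz":55}
After op 3 (replace /sge 52): {"sge":52,"txl":19,"uy":40,"uz":55}
After op 4 (replace /txl 36): {"sge":52,"txl":36,"uy":40,"uz":55}
After op 5 (add /txl 0): {"sge":52,"txl":0,"uy":40,"uz":55}
After op 6 (replace /uy 70): {"sge":52,"txl":0,"uy":70,"uz":55}
After op 7 (replace /sge 47): {"sge":47,"txl":0,"uy":70,"uz":55}
After op 8 (replace /sge 60): {"sge":60,"txl":0,"uy":70,"uz":55}
After op 9 (replace /uy 90): {"sge":60,"txl":0,"uy":90,"uz":55}
After op 10 (add /t 45): {"sge":60,"t":45,"txl":0,"uy":90,"uz":55}
After op 11 (add /a 81): {"a":81,"sge":60,"t":45,"txl":0,"uy":90,"uz":55}
After op 12 (add /vq 81): {"a":81,"sge":60,"t":45,"txl":0,"uy":90,"uz":55,"vq":81}
After op 13 (add /h 65): {"a":81,"h":65,"sge":60,"t":45,"txl":0,"uy":90,"uz":55,"vq":81}
After op 14 (replace /uz 14): {"a":81,"h":65,"sge":60,"t":45,"txl":0,"uy":90,"uz":14,"vq":81}
After op 15 (replace /sge 47): {"a":81,"h":65,"sge":47,"t":45,"txl":0,"uy":90,"uz":14,"vq":81}
After op 16 (remove /txl): {"a":81,"h":65,"sge":47,"t":45,"uy":90,"uz":14,"vq":81}
After op 17 (add /hvl 11): {"a":81,"h":65,"hvl":11,"sge":47,"t":45,"uy":90,"uz":14,"vq":81}
After op 18 (replace /uz 39): {"a":81,"h":65,"hvl":11,"sge":47,"t":45,"uy":90,"uz":39,"vq":81}
After op 19 (add /t 57): {"a":81,"h":65,"hvl":11,"sge":47,"t":57,"uy":90,"uz":39,"vq":81}
After op 20 (add /dyt 93): {"a":81,"dyt":93,"h":65,"hvl":11,"sge":47,"t":57,"uy":90,"uz":39,"vq":81}
After op 21 (add /jwr 47): {"a":81,"dyt":93,"h":65,"hvl":11,"jwr":47,"sge":47,"t":57,"uy":90,"uz":39,"vq":81}
After op 22 (remove /uy): {"a":81,"dyt":93,"h":65,"hvl":11,"jwr":47,"sge":47,"t":57,"uz":39,"vq":81}
After op 23 (remove /sge): {"a":81,"dyt":93,"h":65,"hvl":11,"jwr":47,"t":57,"uz":39,"vq":81}
After op 24 (replace /uz 31): {"a":81,"dyt":93,"h":65,"hvl":11,"jwr":47,"t":57,"uz":31,"vq":81}
Value at /vq: 81

Answer: 81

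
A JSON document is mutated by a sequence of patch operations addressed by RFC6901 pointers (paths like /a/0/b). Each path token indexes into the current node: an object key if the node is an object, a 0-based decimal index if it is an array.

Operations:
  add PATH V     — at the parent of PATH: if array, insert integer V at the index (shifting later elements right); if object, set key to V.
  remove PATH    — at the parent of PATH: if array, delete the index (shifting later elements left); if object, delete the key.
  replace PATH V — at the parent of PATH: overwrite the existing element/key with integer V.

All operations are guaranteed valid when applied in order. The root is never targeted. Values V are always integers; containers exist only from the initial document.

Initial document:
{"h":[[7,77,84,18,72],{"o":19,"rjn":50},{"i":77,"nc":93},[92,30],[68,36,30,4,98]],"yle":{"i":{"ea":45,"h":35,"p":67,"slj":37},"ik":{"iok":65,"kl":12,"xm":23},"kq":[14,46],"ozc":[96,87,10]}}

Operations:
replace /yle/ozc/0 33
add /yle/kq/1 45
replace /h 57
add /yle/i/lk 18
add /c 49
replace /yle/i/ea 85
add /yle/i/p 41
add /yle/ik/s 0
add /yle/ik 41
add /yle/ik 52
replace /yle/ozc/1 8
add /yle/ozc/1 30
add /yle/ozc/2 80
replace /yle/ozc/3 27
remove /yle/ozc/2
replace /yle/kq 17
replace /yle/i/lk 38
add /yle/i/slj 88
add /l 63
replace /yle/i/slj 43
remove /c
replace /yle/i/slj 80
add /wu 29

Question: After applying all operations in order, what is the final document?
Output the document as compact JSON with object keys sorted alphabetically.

Answer: {"h":57,"l":63,"wu":29,"yle":{"i":{"ea":85,"h":35,"lk":38,"p":41,"slj":80},"ik":52,"kq":17,"ozc":[33,30,27,10]}}

Derivation:
After op 1 (replace /yle/ozc/0 33): {"h":[[7,77,84,18,72],{"o":19,"rjn":50},{"i":77,"nc":93},[92,30],[68,36,30,4,98]],"yle":{"i":{"ea":45,"h":35,"p":67,"slj":37},"ik":{"iok":65,"kl":12,"xm":23},"kq":[14,46],"ozc":[33,87,10]}}
After op 2 (add /yle/kq/1 45): {"h":[[7,77,84,18,72],{"o":19,"rjn":50},{"i":77,"nc":93},[92,30],[68,36,30,4,98]],"yle":{"i":{"ea":45,"h":35,"p":67,"slj":37},"ik":{"iok":65,"kl":12,"xm":23},"kq":[14,45,46],"ozc":[33,87,10]}}
After op 3 (replace /h 57): {"h":57,"yle":{"i":{"ea":45,"h":35,"p":67,"slj":37},"ik":{"iok":65,"kl":12,"xm":23},"kq":[14,45,46],"ozc":[33,87,10]}}
After op 4 (add /yle/i/lk 18): {"h":57,"yle":{"i":{"ea":45,"h":35,"lk":18,"p":67,"slj":37},"ik":{"iok":65,"kl":12,"xm":23},"kq":[14,45,46],"ozc":[33,87,10]}}
After op 5 (add /c 49): {"c":49,"h":57,"yle":{"i":{"ea":45,"h":35,"lk":18,"p":67,"slj":37},"ik":{"iok":65,"kl":12,"xm":23},"kq":[14,45,46],"ozc":[33,87,10]}}
After op 6 (replace /yle/i/ea 85): {"c":49,"h":57,"yle":{"i":{"ea":85,"h":35,"lk":18,"p":67,"slj":37},"ik":{"iok":65,"kl":12,"xm":23},"kq":[14,45,46],"ozc":[33,87,10]}}
After op 7 (add /yle/i/p 41): {"c":49,"h":57,"yle":{"i":{"ea":85,"h":35,"lk":18,"p":41,"slj":37},"ik":{"iok":65,"kl":12,"xm":23},"kq":[14,45,46],"ozc":[33,87,10]}}
After op 8 (add /yle/ik/s 0): {"c":49,"h":57,"yle":{"i":{"ea":85,"h":35,"lk":18,"p":41,"slj":37},"ik":{"iok":65,"kl":12,"s":0,"xm":23},"kq":[14,45,46],"ozc":[33,87,10]}}
After op 9 (add /yle/ik 41): {"c":49,"h":57,"yle":{"i":{"ea":85,"h":35,"lk":18,"p":41,"slj":37},"ik":41,"kq":[14,45,46],"ozc":[33,87,10]}}
After op 10 (add /yle/ik 52): {"c":49,"h":57,"yle":{"i":{"ea":85,"h":35,"lk":18,"p":41,"slj":37},"ik":52,"kq":[14,45,46],"ozc":[33,87,10]}}
After op 11 (replace /yle/ozc/1 8): {"c":49,"h":57,"yle":{"i":{"ea":85,"h":35,"lk":18,"p":41,"slj":37},"ik":52,"kq":[14,45,46],"ozc":[33,8,10]}}
After op 12 (add /yle/ozc/1 30): {"c":49,"h":57,"yle":{"i":{"ea":85,"h":35,"lk":18,"p":41,"slj":37},"ik":52,"kq":[14,45,46],"ozc":[33,30,8,10]}}
After op 13 (add /yle/ozc/2 80): {"c":49,"h":57,"yle":{"i":{"ea":85,"h":35,"lk":18,"p":41,"slj":37},"ik":52,"kq":[14,45,46],"ozc":[33,30,80,8,10]}}
After op 14 (replace /yle/ozc/3 27): {"c":49,"h":57,"yle":{"i":{"ea":85,"h":35,"lk":18,"p":41,"slj":37},"ik":52,"kq":[14,45,46],"ozc":[33,30,80,27,10]}}
After op 15 (remove /yle/ozc/2): {"c":49,"h":57,"yle":{"i":{"ea":85,"h":35,"lk":18,"p":41,"slj":37},"ik":52,"kq":[14,45,46],"ozc":[33,30,27,10]}}
After op 16 (replace /yle/kq 17): {"c":49,"h":57,"yle":{"i":{"ea":85,"h":35,"lk":18,"p":41,"slj":37},"ik":52,"kq":17,"ozc":[33,30,27,10]}}
After op 17 (replace /yle/i/lk 38): {"c":49,"h":57,"yle":{"i":{"ea":85,"h":35,"lk":38,"p":41,"slj":37},"ik":52,"kq":17,"ozc":[33,30,27,10]}}
After op 18 (add /yle/i/slj 88): {"c":49,"h":57,"yle":{"i":{"ea":85,"h":35,"lk":38,"p":41,"slj":88},"ik":52,"kq":17,"ozc":[33,30,27,10]}}
After op 19 (add /l 63): {"c":49,"h":57,"l":63,"yle":{"i":{"ea":85,"h":35,"lk":38,"p":41,"slj":88},"ik":52,"kq":17,"ozc":[33,30,27,10]}}
After op 20 (replace /yle/i/slj 43): {"c":49,"h":57,"l":63,"yle":{"i":{"ea":85,"h":35,"lk":38,"p":41,"slj":43},"ik":52,"kq":17,"ozc":[33,30,27,10]}}
After op 21 (remove /c): {"h":57,"l":63,"yle":{"i":{"ea":85,"h":35,"lk":38,"p":41,"slj":43},"ik":52,"kq":17,"ozc":[33,30,27,10]}}
After op 22 (replace /yle/i/slj 80): {"h":57,"l":63,"yle":{"i":{"ea":85,"h":35,"lk":38,"p":41,"slj":80},"ik":52,"kq":17,"ozc":[33,30,27,10]}}
After op 23 (add /wu 29): {"h":57,"l":63,"wu":29,"yle":{"i":{"ea":85,"h":35,"lk":38,"p":41,"slj":80},"ik":52,"kq":17,"ozc":[33,30,27,10]}}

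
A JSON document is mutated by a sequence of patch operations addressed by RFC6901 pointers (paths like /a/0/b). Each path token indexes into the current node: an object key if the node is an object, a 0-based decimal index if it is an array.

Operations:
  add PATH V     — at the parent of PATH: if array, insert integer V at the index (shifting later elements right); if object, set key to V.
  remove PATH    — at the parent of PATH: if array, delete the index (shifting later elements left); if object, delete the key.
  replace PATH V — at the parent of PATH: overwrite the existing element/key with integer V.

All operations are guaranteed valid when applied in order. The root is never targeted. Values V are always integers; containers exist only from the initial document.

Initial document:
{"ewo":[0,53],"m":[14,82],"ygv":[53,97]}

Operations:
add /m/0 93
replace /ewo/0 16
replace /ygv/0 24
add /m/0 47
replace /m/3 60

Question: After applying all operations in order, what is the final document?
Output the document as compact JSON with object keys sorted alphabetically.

Answer: {"ewo":[16,53],"m":[47,93,14,60],"ygv":[24,97]}

Derivation:
After op 1 (add /m/0 93): {"ewo":[0,53],"m":[93,14,82],"ygv":[53,97]}
After op 2 (replace /ewo/0 16): {"ewo":[16,53],"m":[93,14,82],"ygv":[53,97]}
After op 3 (replace /ygv/0 24): {"ewo":[16,53],"m":[93,14,82],"ygv":[24,97]}
After op 4 (add /m/0 47): {"ewo":[16,53],"m":[47,93,14,82],"ygv":[24,97]}
After op 5 (replace /m/3 60): {"ewo":[16,53],"m":[47,93,14,60],"ygv":[24,97]}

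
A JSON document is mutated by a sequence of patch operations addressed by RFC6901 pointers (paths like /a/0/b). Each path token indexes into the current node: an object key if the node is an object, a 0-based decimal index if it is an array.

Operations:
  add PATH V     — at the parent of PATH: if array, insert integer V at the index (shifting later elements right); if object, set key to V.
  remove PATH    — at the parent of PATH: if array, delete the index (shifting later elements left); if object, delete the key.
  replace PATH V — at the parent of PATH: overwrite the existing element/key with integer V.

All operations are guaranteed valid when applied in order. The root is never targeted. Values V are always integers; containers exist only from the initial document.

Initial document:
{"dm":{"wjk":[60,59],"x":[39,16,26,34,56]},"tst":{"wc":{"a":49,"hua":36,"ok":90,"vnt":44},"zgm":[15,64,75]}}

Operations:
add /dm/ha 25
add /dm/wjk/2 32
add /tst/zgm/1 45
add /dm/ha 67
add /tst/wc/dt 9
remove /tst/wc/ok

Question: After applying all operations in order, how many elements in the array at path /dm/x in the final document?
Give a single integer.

After op 1 (add /dm/ha 25): {"dm":{"ha":25,"wjk":[60,59],"x":[39,16,26,34,56]},"tst":{"wc":{"a":49,"hua":36,"ok":90,"vnt":44},"zgm":[15,64,75]}}
After op 2 (add /dm/wjk/2 32): {"dm":{"ha":25,"wjk":[60,59,32],"x":[39,16,26,34,56]},"tst":{"wc":{"a":49,"hua":36,"ok":90,"vnt":44},"zgm":[15,64,75]}}
After op 3 (add /tst/zgm/1 45): {"dm":{"ha":25,"wjk":[60,59,32],"x":[39,16,26,34,56]},"tst":{"wc":{"a":49,"hua":36,"ok":90,"vnt":44},"zgm":[15,45,64,75]}}
After op 4 (add /dm/ha 67): {"dm":{"ha":67,"wjk":[60,59,32],"x":[39,16,26,34,56]},"tst":{"wc":{"a":49,"hua":36,"ok":90,"vnt":44},"zgm":[15,45,64,75]}}
After op 5 (add /tst/wc/dt 9): {"dm":{"ha":67,"wjk":[60,59,32],"x":[39,16,26,34,56]},"tst":{"wc":{"a":49,"dt":9,"hua":36,"ok":90,"vnt":44},"zgm":[15,45,64,75]}}
After op 6 (remove /tst/wc/ok): {"dm":{"ha":67,"wjk":[60,59,32],"x":[39,16,26,34,56]},"tst":{"wc":{"a":49,"dt":9,"hua":36,"vnt":44},"zgm":[15,45,64,75]}}
Size at path /dm/x: 5

Answer: 5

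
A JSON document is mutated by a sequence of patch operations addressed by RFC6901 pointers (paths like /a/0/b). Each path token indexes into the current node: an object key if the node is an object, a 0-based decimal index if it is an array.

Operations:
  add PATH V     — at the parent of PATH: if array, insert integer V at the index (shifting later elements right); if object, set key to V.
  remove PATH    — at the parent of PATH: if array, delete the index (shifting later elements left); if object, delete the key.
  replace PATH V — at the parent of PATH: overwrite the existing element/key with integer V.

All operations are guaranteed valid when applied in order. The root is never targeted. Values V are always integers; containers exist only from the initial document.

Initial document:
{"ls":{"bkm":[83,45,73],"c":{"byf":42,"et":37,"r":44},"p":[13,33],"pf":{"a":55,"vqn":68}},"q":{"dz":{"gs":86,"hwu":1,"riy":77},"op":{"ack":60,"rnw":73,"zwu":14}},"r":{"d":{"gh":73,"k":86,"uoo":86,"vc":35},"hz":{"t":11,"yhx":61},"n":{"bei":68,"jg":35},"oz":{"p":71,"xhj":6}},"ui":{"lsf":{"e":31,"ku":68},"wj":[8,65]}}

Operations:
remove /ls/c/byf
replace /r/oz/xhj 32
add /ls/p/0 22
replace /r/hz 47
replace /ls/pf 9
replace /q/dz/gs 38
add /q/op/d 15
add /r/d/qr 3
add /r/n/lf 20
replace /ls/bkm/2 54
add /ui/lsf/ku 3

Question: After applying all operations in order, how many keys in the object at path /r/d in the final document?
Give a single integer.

Answer: 5

Derivation:
After op 1 (remove /ls/c/byf): {"ls":{"bkm":[83,45,73],"c":{"et":37,"r":44},"p":[13,33],"pf":{"a":55,"vqn":68}},"q":{"dz":{"gs":86,"hwu":1,"riy":77},"op":{"ack":60,"rnw":73,"zwu":14}},"r":{"d":{"gh":73,"k":86,"uoo":86,"vc":35},"hz":{"t":11,"yhx":61},"n":{"bei":68,"jg":35},"oz":{"p":71,"xhj":6}},"ui":{"lsf":{"e":31,"ku":68},"wj":[8,65]}}
After op 2 (replace /r/oz/xhj 32): {"ls":{"bkm":[83,45,73],"c":{"et":37,"r":44},"p":[13,33],"pf":{"a":55,"vqn":68}},"q":{"dz":{"gs":86,"hwu":1,"riy":77},"op":{"ack":60,"rnw":73,"zwu":14}},"r":{"d":{"gh":73,"k":86,"uoo":86,"vc":35},"hz":{"t":11,"yhx":61},"n":{"bei":68,"jg":35},"oz":{"p":71,"xhj":32}},"ui":{"lsf":{"e":31,"ku":68},"wj":[8,65]}}
After op 3 (add /ls/p/0 22): {"ls":{"bkm":[83,45,73],"c":{"et":37,"r":44},"p":[22,13,33],"pf":{"a":55,"vqn":68}},"q":{"dz":{"gs":86,"hwu":1,"riy":77},"op":{"ack":60,"rnw":73,"zwu":14}},"r":{"d":{"gh":73,"k":86,"uoo":86,"vc":35},"hz":{"t":11,"yhx":61},"n":{"bei":68,"jg":35},"oz":{"p":71,"xhj":32}},"ui":{"lsf":{"e":31,"ku":68},"wj":[8,65]}}
After op 4 (replace /r/hz 47): {"ls":{"bkm":[83,45,73],"c":{"et":37,"r":44},"p":[22,13,33],"pf":{"a":55,"vqn":68}},"q":{"dz":{"gs":86,"hwu":1,"riy":77},"op":{"ack":60,"rnw":73,"zwu":14}},"r":{"d":{"gh":73,"k":86,"uoo":86,"vc":35},"hz":47,"n":{"bei":68,"jg":35},"oz":{"p":71,"xhj":32}},"ui":{"lsf":{"e":31,"ku":68},"wj":[8,65]}}
After op 5 (replace /ls/pf 9): {"ls":{"bkm":[83,45,73],"c":{"et":37,"r":44},"p":[22,13,33],"pf":9},"q":{"dz":{"gs":86,"hwu":1,"riy":77},"op":{"ack":60,"rnw":73,"zwu":14}},"r":{"d":{"gh":73,"k":86,"uoo":86,"vc":35},"hz":47,"n":{"bei":68,"jg":35},"oz":{"p":71,"xhj":32}},"ui":{"lsf":{"e":31,"ku":68},"wj":[8,65]}}
After op 6 (replace /q/dz/gs 38): {"ls":{"bkm":[83,45,73],"c":{"et":37,"r":44},"p":[22,13,33],"pf":9},"q":{"dz":{"gs":38,"hwu":1,"riy":77},"op":{"ack":60,"rnw":73,"zwu":14}},"r":{"d":{"gh":73,"k":86,"uoo":86,"vc":35},"hz":47,"n":{"bei":68,"jg":35},"oz":{"p":71,"xhj":32}},"ui":{"lsf":{"e":31,"ku":68},"wj":[8,65]}}
After op 7 (add /q/op/d 15): {"ls":{"bkm":[83,45,73],"c":{"et":37,"r":44},"p":[22,13,33],"pf":9},"q":{"dz":{"gs":38,"hwu":1,"riy":77},"op":{"ack":60,"d":15,"rnw":73,"zwu":14}},"r":{"d":{"gh":73,"k":86,"uoo":86,"vc":35},"hz":47,"n":{"bei":68,"jg":35},"oz":{"p":71,"xhj":32}},"ui":{"lsf":{"e":31,"ku":68},"wj":[8,65]}}
After op 8 (add /r/d/qr 3): {"ls":{"bkm":[83,45,73],"c":{"et":37,"r":44},"p":[22,13,33],"pf":9},"q":{"dz":{"gs":38,"hwu":1,"riy":77},"op":{"ack":60,"d":15,"rnw":73,"zwu":14}},"r":{"d":{"gh":73,"k":86,"qr":3,"uoo":86,"vc":35},"hz":47,"n":{"bei":68,"jg":35},"oz":{"p":71,"xhj":32}},"ui":{"lsf":{"e":31,"ku":68},"wj":[8,65]}}
After op 9 (add /r/n/lf 20): {"ls":{"bkm":[83,45,73],"c":{"et":37,"r":44},"p":[22,13,33],"pf":9},"q":{"dz":{"gs":38,"hwu":1,"riy":77},"op":{"ack":60,"d":15,"rnw":73,"zwu":14}},"r":{"d":{"gh":73,"k":86,"qr":3,"uoo":86,"vc":35},"hz":47,"n":{"bei":68,"jg":35,"lf":20},"oz":{"p":71,"xhj":32}},"ui":{"lsf":{"e":31,"ku":68},"wj":[8,65]}}
After op 10 (replace /ls/bkm/2 54): {"ls":{"bkm":[83,45,54],"c":{"et":37,"r":44},"p":[22,13,33],"pf":9},"q":{"dz":{"gs":38,"hwu":1,"riy":77},"op":{"ack":60,"d":15,"rnw":73,"zwu":14}},"r":{"d":{"gh":73,"k":86,"qr":3,"uoo":86,"vc":35},"hz":47,"n":{"bei":68,"jg":35,"lf":20},"oz":{"p":71,"xhj":32}},"ui":{"lsf":{"e":31,"ku":68},"wj":[8,65]}}
After op 11 (add /ui/lsf/ku 3): {"ls":{"bkm":[83,45,54],"c":{"et":37,"r":44},"p":[22,13,33],"pf":9},"q":{"dz":{"gs":38,"hwu":1,"riy":77},"op":{"ack":60,"d":15,"rnw":73,"zwu":14}},"r":{"d":{"gh":73,"k":86,"qr":3,"uoo":86,"vc":35},"hz":47,"n":{"bei":68,"jg":35,"lf":20},"oz":{"p":71,"xhj":32}},"ui":{"lsf":{"e":31,"ku":3},"wj":[8,65]}}
Size at path /r/d: 5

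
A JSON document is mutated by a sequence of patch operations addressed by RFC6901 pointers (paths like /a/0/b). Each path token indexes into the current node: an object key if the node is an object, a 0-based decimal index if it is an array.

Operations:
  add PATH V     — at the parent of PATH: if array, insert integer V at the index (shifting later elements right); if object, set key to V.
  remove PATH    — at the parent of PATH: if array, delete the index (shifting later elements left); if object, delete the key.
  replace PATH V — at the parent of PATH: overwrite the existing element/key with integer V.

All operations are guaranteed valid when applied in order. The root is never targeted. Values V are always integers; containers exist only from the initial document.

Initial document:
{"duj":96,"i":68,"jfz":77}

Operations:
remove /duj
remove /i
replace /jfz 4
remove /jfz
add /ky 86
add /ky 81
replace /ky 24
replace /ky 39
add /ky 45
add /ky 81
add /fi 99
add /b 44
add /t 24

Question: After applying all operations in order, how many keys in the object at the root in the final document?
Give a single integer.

After op 1 (remove /duj): {"i":68,"jfz":77}
After op 2 (remove /i): {"jfz":77}
After op 3 (replace /jfz 4): {"jfz":4}
After op 4 (remove /jfz): {}
After op 5 (add /ky 86): {"ky":86}
After op 6 (add /ky 81): {"ky":81}
After op 7 (replace /ky 24): {"ky":24}
After op 8 (replace /ky 39): {"ky":39}
After op 9 (add /ky 45): {"ky":45}
After op 10 (add /ky 81): {"ky":81}
After op 11 (add /fi 99): {"fi":99,"ky":81}
After op 12 (add /b 44): {"b":44,"fi":99,"ky":81}
After op 13 (add /t 24): {"b":44,"fi":99,"ky":81,"t":24}
Size at the root: 4

Answer: 4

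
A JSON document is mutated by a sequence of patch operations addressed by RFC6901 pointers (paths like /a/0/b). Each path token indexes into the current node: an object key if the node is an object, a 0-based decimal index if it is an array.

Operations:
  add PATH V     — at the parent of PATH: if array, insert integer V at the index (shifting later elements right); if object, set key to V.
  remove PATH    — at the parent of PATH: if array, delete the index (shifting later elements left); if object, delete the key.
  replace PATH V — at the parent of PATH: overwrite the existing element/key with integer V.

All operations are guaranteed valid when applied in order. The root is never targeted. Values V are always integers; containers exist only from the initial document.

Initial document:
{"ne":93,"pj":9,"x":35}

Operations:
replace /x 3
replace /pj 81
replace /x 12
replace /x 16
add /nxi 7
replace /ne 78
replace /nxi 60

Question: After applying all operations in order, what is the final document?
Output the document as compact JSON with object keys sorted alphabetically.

After op 1 (replace /x 3): {"ne":93,"pj":9,"x":3}
After op 2 (replace /pj 81): {"ne":93,"pj":81,"x":3}
After op 3 (replace /x 12): {"ne":93,"pj":81,"x":12}
After op 4 (replace /x 16): {"ne":93,"pj":81,"x":16}
After op 5 (add /nxi 7): {"ne":93,"nxi":7,"pj":81,"x":16}
After op 6 (replace /ne 78): {"ne":78,"nxi":7,"pj":81,"x":16}
After op 7 (replace /nxi 60): {"ne":78,"nxi":60,"pj":81,"x":16}

Answer: {"ne":78,"nxi":60,"pj":81,"x":16}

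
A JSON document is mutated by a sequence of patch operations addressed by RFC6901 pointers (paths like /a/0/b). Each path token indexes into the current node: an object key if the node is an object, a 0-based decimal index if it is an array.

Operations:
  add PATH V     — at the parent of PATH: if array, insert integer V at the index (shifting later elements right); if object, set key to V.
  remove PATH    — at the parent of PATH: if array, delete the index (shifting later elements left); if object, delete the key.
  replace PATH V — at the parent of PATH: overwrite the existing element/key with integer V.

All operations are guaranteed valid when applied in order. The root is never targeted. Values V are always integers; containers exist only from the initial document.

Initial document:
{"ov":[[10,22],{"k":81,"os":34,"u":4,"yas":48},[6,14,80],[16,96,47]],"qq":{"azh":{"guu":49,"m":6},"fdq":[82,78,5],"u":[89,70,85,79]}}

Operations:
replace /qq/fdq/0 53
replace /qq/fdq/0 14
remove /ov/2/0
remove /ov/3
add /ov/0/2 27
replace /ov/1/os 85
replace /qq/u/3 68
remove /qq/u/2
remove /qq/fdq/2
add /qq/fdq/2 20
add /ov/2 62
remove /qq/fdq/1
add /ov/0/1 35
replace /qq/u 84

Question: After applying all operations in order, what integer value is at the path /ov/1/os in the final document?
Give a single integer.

After op 1 (replace /qq/fdq/0 53): {"ov":[[10,22],{"k":81,"os":34,"u":4,"yas":48},[6,14,80],[16,96,47]],"qq":{"azh":{"guu":49,"m":6},"fdq":[53,78,5],"u":[89,70,85,79]}}
After op 2 (replace /qq/fdq/0 14): {"ov":[[10,22],{"k":81,"os":34,"u":4,"yas":48},[6,14,80],[16,96,47]],"qq":{"azh":{"guu":49,"m":6},"fdq":[14,78,5],"u":[89,70,85,79]}}
After op 3 (remove /ov/2/0): {"ov":[[10,22],{"k":81,"os":34,"u":4,"yas":48},[14,80],[16,96,47]],"qq":{"azh":{"guu":49,"m":6},"fdq":[14,78,5],"u":[89,70,85,79]}}
After op 4 (remove /ov/3): {"ov":[[10,22],{"k":81,"os":34,"u":4,"yas":48},[14,80]],"qq":{"azh":{"guu":49,"m":6},"fdq":[14,78,5],"u":[89,70,85,79]}}
After op 5 (add /ov/0/2 27): {"ov":[[10,22,27],{"k":81,"os":34,"u":4,"yas":48},[14,80]],"qq":{"azh":{"guu":49,"m":6},"fdq":[14,78,5],"u":[89,70,85,79]}}
After op 6 (replace /ov/1/os 85): {"ov":[[10,22,27],{"k":81,"os":85,"u":4,"yas":48},[14,80]],"qq":{"azh":{"guu":49,"m":6},"fdq":[14,78,5],"u":[89,70,85,79]}}
After op 7 (replace /qq/u/3 68): {"ov":[[10,22,27],{"k":81,"os":85,"u":4,"yas":48},[14,80]],"qq":{"azh":{"guu":49,"m":6},"fdq":[14,78,5],"u":[89,70,85,68]}}
After op 8 (remove /qq/u/2): {"ov":[[10,22,27],{"k":81,"os":85,"u":4,"yas":48},[14,80]],"qq":{"azh":{"guu":49,"m":6},"fdq":[14,78,5],"u":[89,70,68]}}
After op 9 (remove /qq/fdq/2): {"ov":[[10,22,27],{"k":81,"os":85,"u":4,"yas":48},[14,80]],"qq":{"azh":{"guu":49,"m":6},"fdq":[14,78],"u":[89,70,68]}}
After op 10 (add /qq/fdq/2 20): {"ov":[[10,22,27],{"k":81,"os":85,"u":4,"yas":48},[14,80]],"qq":{"azh":{"guu":49,"m":6},"fdq":[14,78,20],"u":[89,70,68]}}
After op 11 (add /ov/2 62): {"ov":[[10,22,27],{"k":81,"os":85,"u":4,"yas":48},62,[14,80]],"qq":{"azh":{"guu":49,"m":6},"fdq":[14,78,20],"u":[89,70,68]}}
After op 12 (remove /qq/fdq/1): {"ov":[[10,22,27],{"k":81,"os":85,"u":4,"yas":48},62,[14,80]],"qq":{"azh":{"guu":49,"m":6},"fdq":[14,20],"u":[89,70,68]}}
After op 13 (add /ov/0/1 35): {"ov":[[10,35,22,27],{"k":81,"os":85,"u":4,"yas":48},62,[14,80]],"qq":{"azh":{"guu":49,"m":6},"fdq":[14,20],"u":[89,70,68]}}
After op 14 (replace /qq/u 84): {"ov":[[10,35,22,27],{"k":81,"os":85,"u":4,"yas":48},62,[14,80]],"qq":{"azh":{"guu":49,"m":6},"fdq":[14,20],"u":84}}
Value at /ov/1/os: 85

Answer: 85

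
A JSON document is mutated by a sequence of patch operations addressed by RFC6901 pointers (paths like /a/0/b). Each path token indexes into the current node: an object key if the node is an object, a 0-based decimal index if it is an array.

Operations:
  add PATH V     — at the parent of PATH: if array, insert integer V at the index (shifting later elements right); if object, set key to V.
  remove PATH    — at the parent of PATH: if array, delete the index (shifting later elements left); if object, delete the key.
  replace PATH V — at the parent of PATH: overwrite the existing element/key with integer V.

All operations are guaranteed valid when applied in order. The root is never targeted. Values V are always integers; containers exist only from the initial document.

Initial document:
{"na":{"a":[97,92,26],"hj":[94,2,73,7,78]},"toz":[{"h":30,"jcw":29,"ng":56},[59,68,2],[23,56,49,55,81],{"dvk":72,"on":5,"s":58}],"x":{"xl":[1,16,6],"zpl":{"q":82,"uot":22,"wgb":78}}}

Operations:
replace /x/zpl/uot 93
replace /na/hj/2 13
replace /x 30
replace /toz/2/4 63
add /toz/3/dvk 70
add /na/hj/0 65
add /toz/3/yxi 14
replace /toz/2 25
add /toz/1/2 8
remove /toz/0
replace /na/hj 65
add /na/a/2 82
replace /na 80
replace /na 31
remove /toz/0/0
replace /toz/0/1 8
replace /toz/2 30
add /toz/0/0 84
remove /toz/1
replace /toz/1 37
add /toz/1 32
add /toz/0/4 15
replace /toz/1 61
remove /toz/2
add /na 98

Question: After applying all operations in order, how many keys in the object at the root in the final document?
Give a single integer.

After op 1 (replace /x/zpl/uot 93): {"na":{"a":[97,92,26],"hj":[94,2,73,7,78]},"toz":[{"h":30,"jcw":29,"ng":56},[59,68,2],[23,56,49,55,81],{"dvk":72,"on":5,"s":58}],"x":{"xl":[1,16,6],"zpl":{"q":82,"uot":93,"wgb":78}}}
After op 2 (replace /na/hj/2 13): {"na":{"a":[97,92,26],"hj":[94,2,13,7,78]},"toz":[{"h":30,"jcw":29,"ng":56},[59,68,2],[23,56,49,55,81],{"dvk":72,"on":5,"s":58}],"x":{"xl":[1,16,6],"zpl":{"q":82,"uot":93,"wgb":78}}}
After op 3 (replace /x 30): {"na":{"a":[97,92,26],"hj":[94,2,13,7,78]},"toz":[{"h":30,"jcw":29,"ng":56},[59,68,2],[23,56,49,55,81],{"dvk":72,"on":5,"s":58}],"x":30}
After op 4 (replace /toz/2/4 63): {"na":{"a":[97,92,26],"hj":[94,2,13,7,78]},"toz":[{"h":30,"jcw":29,"ng":56},[59,68,2],[23,56,49,55,63],{"dvk":72,"on":5,"s":58}],"x":30}
After op 5 (add /toz/3/dvk 70): {"na":{"a":[97,92,26],"hj":[94,2,13,7,78]},"toz":[{"h":30,"jcw":29,"ng":56},[59,68,2],[23,56,49,55,63],{"dvk":70,"on":5,"s":58}],"x":30}
After op 6 (add /na/hj/0 65): {"na":{"a":[97,92,26],"hj":[65,94,2,13,7,78]},"toz":[{"h":30,"jcw":29,"ng":56},[59,68,2],[23,56,49,55,63],{"dvk":70,"on":5,"s":58}],"x":30}
After op 7 (add /toz/3/yxi 14): {"na":{"a":[97,92,26],"hj":[65,94,2,13,7,78]},"toz":[{"h":30,"jcw":29,"ng":56},[59,68,2],[23,56,49,55,63],{"dvk":70,"on":5,"s":58,"yxi":14}],"x":30}
After op 8 (replace /toz/2 25): {"na":{"a":[97,92,26],"hj":[65,94,2,13,7,78]},"toz":[{"h":30,"jcw":29,"ng":56},[59,68,2],25,{"dvk":70,"on":5,"s":58,"yxi":14}],"x":30}
After op 9 (add /toz/1/2 8): {"na":{"a":[97,92,26],"hj":[65,94,2,13,7,78]},"toz":[{"h":30,"jcw":29,"ng":56},[59,68,8,2],25,{"dvk":70,"on":5,"s":58,"yxi":14}],"x":30}
After op 10 (remove /toz/0): {"na":{"a":[97,92,26],"hj":[65,94,2,13,7,78]},"toz":[[59,68,8,2],25,{"dvk":70,"on":5,"s":58,"yxi":14}],"x":30}
After op 11 (replace /na/hj 65): {"na":{"a":[97,92,26],"hj":65},"toz":[[59,68,8,2],25,{"dvk":70,"on":5,"s":58,"yxi":14}],"x":30}
After op 12 (add /na/a/2 82): {"na":{"a":[97,92,82,26],"hj":65},"toz":[[59,68,8,2],25,{"dvk":70,"on":5,"s":58,"yxi":14}],"x":30}
After op 13 (replace /na 80): {"na":80,"toz":[[59,68,8,2],25,{"dvk":70,"on":5,"s":58,"yxi":14}],"x":30}
After op 14 (replace /na 31): {"na":31,"toz":[[59,68,8,2],25,{"dvk":70,"on":5,"s":58,"yxi":14}],"x":30}
After op 15 (remove /toz/0/0): {"na":31,"toz":[[68,8,2],25,{"dvk":70,"on":5,"s":58,"yxi":14}],"x":30}
After op 16 (replace /toz/0/1 8): {"na":31,"toz":[[68,8,2],25,{"dvk":70,"on":5,"s":58,"yxi":14}],"x":30}
After op 17 (replace /toz/2 30): {"na":31,"toz":[[68,8,2],25,30],"x":30}
After op 18 (add /toz/0/0 84): {"na":31,"toz":[[84,68,8,2],25,30],"x":30}
After op 19 (remove /toz/1): {"na":31,"toz":[[84,68,8,2],30],"x":30}
After op 20 (replace /toz/1 37): {"na":31,"toz":[[84,68,8,2],37],"x":30}
After op 21 (add /toz/1 32): {"na":31,"toz":[[84,68,8,2],32,37],"x":30}
After op 22 (add /toz/0/4 15): {"na":31,"toz":[[84,68,8,2,15],32,37],"x":30}
After op 23 (replace /toz/1 61): {"na":31,"toz":[[84,68,8,2,15],61,37],"x":30}
After op 24 (remove /toz/2): {"na":31,"toz":[[84,68,8,2,15],61],"x":30}
After op 25 (add /na 98): {"na":98,"toz":[[84,68,8,2,15],61],"x":30}
Size at the root: 3

Answer: 3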